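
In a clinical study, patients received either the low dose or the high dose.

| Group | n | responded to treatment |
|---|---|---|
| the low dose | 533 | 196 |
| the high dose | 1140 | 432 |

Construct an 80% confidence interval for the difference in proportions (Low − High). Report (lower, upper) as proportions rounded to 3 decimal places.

First, p̂₁ = 196/533 = 0.3677; p̂₂ = 432/1140 = 0.3789.
The two standard errors are √(0.3677×0.6323/533) = 0.02089 and √(0.3789×0.6211/1140) = 0.01437.
Because the samples are independent, SE_diff = √(0.02089² + 0.01437²) = 0.02536.
Using z* = 1.282 for 80%, ME = 1.282 × 0.02536 = 0.03251.
p̂₁ − p̂₂ = -0.0112; interval -0.0112 ± 0.03251 gives (-0.044, 0.021).

(-0.044, 0.021)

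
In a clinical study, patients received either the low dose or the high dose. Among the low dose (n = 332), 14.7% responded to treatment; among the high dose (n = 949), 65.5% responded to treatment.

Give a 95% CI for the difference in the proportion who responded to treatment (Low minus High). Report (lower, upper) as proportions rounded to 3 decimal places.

Each SE is √(p̂(1−p̂)/n): √(0.1470·0.8530/332) = 0.01943 and √(0.6550·0.3450/949) = 0.01543.
SE(p̂₁ − p̂₂) = √(SE₁² + SE₂²) = √(0.0003775249 + 0.0002380849) = 0.02481, since the two samples are independent.
At 95% confidence z* = 1.960; margin = 1.960 × 0.02481 = 0.04863.
The difference is 0.1470 − 0.6550 = -0.5080, so the interval is -0.5080 ± 0.04863 = (-0.557, -0.459).

(-0.557, -0.459)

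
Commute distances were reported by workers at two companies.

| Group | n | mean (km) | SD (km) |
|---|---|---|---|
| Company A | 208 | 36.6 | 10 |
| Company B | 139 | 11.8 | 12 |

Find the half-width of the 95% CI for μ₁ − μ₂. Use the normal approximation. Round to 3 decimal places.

2.414

SE₁ = s₁/√n₁ = 10/√208 = 0.6934; SE₂ = 12/√139 = 1.0178.
Independent samples, unequal variances: SE_diff = √(SE₁² + SE₂²) = √(0.48080356 + 1.03591684) = 1.2316.
z* = 1.960, so margin of error = 1.960 × 1.2316 = 2.4139.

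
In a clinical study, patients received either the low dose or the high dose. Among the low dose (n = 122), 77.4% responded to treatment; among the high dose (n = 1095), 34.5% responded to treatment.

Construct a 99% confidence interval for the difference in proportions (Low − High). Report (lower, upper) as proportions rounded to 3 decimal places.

The two standard errors are √(0.7740×0.2260/122) = 0.03787 and √(0.3450×0.6550/1095) = 0.01437.
Because the samples are independent, SE_diff = √(0.03787² + 0.01437²) = 0.04050.
Using z* = 2.576 for 99%, ME = 2.576 × 0.04050 = 0.10433.
p̂₁ − p̂₂ = 0.4290; interval 0.4290 ± 0.10433 gives (0.325, 0.533).

(0.325, 0.533)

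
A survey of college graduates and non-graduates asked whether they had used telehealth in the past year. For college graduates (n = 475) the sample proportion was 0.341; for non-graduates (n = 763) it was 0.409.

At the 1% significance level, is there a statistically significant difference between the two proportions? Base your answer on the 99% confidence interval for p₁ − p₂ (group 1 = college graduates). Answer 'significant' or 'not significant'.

not significant

Each SE is √(p̂(1−p̂)/n): √(0.3410·0.6590/475) = 0.02175 and √(0.4090·0.5910/763) = 0.01780.
SE(p̂₁ − p̂₂) = √(SE₁² + SE₂²) = √(0.0004730625 + 0.00031684) = 0.02811, since the two samples are independent.
At 99% confidence z* = 2.576; margin = 2.576 × 0.02811 = 0.07241.
The difference is 0.3410 − 0.4090 = -0.0680, so the interval is -0.0680 ± 0.07241 = (-0.14041, 0.00441).
The interval (-0.14041, 0.00441) contains 0, so the difference is not significant.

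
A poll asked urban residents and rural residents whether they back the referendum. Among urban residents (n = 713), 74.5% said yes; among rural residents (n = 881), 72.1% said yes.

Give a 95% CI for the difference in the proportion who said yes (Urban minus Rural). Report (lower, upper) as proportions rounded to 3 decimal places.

Each SE is √(p̂(1−p̂)/n): √(0.7450·0.2550/713) = 0.01632 and √(0.7210·0.2790/881) = 0.01511.
SE(p̂₁ − p̂₂) = √(SE₁² + SE₂²) = √(0.0002663424 + 0.0002283121) = 0.02224, since the two samples are independent.
At 95% confidence z* = 1.960; margin = 1.960 × 0.02224 = 0.04359.
The difference is 0.7450 − 0.7210 = 0.0240, so the interval is 0.0240 ± 0.04359 = (-0.020, 0.068).

(-0.020, 0.068)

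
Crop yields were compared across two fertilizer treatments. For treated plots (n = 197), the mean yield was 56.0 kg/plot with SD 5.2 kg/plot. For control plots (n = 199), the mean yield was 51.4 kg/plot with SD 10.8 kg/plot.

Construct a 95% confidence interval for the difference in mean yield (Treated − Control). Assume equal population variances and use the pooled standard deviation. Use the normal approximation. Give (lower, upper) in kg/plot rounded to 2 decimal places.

(2.93, 6.27)

Pooled variance s_p² = [196·5.2² + 198·10.8²] / (197+199−2) = 72.0674, so s_p = 8.4893.
SE_diff = s_p·√(1/n₁ + 1/n₂) = 8.4893·√(1/197 + 1/199) = 0.8532.
z* = 1.960; margin = 1.960 × 0.8532 = 1.6723.
Difference = 56.0 − 51.4 = 4.6000.
4.6000 ± 1.6723 → (2.93, 6.27).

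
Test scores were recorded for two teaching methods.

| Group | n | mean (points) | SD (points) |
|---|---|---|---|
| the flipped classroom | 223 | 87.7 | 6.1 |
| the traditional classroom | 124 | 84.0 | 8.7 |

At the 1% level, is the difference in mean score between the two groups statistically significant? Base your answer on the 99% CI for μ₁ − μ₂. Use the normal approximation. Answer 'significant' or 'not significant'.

Standard errors of each mean: 6.1/√223 = 0.4085 and 8.7/√124 = 0.7813.
SE(x̄₁ − x̄₂) = √(0.4085² + 0.7813²) = 0.8816 for independent samples with unequal variances.
With z* = 2.576, the margin is 2.576 × 0.8816 = 2.2710.
x̄₁ − x̄₂ = 87.7 − 84.0 = 3.7000; the interval is 3.7000 ± 2.2710 = (1.4290, 5.9710).
The interval (1.4290, 5.9710) does not contain 0, so the difference is significant.

significant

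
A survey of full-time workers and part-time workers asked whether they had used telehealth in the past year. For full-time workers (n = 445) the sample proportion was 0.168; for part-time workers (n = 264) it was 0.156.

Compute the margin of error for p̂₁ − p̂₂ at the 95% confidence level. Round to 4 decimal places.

0.0559

The two standard errors are √(0.1680×0.8320/445) = 0.01772 and √(0.1560×0.8440/264) = 0.02233.
Because the samples are independent, SE_diff = √(0.01772² + 0.02233²) = 0.02851.
Using z* = 1.960 for 95%, ME = 1.960 × 0.02851 = 0.05588.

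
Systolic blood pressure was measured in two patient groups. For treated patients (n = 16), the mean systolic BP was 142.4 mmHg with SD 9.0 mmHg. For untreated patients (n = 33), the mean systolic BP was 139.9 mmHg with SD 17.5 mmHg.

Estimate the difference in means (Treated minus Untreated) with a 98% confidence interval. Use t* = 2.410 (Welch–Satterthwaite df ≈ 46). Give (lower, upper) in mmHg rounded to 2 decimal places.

(-6.63, 11.63)

Per-group SEs: s₁/√n₁ = 9.0/√16 = 2.2500, s₂/√n₂ = 17.5/√33 = 3.0464.
Unpooled SE of the difference: √(5.0625 + 9.28055296) = 3.7872.
Margin of error = t* · SE = 2.410 × 3.7872 = 9.1272.
x̄₁ − x̄₂ = 142.4 − 139.9 = 2.5000.
CI: 2.5000 ± 9.1272 = (-6.63, 11.63).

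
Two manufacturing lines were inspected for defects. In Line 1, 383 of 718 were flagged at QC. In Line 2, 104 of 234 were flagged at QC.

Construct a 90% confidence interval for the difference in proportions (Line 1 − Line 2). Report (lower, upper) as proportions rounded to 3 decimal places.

p̂₁ = 383/718 = 0.5334 and p̂₂ = 104/234 = 0.4444.
SE₁ = √(p̂₁(1−p̂₁)/n₁) = √(0.5334·0.4666/718) = 0.01862; SE₂ = √(0.4444·0.5556/234) = 0.03248.
Independent samples: SE of the difference = √(SE₁² + SE₂²) = √(0.0003467044 + 0.0010549504) = 0.03744.
z* for 90% confidence is 1.645, so the margin of error is 1.645 × 0.03744 = 0.06159.
Point estimate p̂₁ − p̂₂ = 0.5334 − 0.4444 = 0.0890.
0.0890 ± 0.06159 → (0.027, 0.151).

(0.027, 0.151)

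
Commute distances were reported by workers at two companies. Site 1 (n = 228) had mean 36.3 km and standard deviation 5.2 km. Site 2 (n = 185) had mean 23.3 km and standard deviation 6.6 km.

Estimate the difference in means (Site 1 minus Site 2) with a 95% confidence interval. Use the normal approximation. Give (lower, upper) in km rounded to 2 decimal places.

(11.83, 14.17)

SE₁ = s₁/√n₁ = 5.2/√228 = 0.3444; SE₂ = 6.6/√185 = 0.4852.
Independent samples, unequal variances: SE_diff = √(SE₁² + SE₂²) = √(0.11861136 + 0.23541904) = 0.5950.
z* = 1.960, so margin of error = 1.960 × 0.5950 = 1.1662.
Difference in means = 36.3 − 23.3 = 13.0000.
13.0000 ± 1.1662 → (11.83, 14.17).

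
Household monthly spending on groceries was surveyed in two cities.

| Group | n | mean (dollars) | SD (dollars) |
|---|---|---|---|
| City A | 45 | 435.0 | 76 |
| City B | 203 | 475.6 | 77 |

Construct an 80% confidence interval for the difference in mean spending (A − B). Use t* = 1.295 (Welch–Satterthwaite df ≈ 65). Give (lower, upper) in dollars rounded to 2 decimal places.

(-56.86, -24.34)

SE₁ = s₁/√n₁ = 76/√45 = 11.3294; SE₂ = 77/√203 = 5.4043.
Independent samples, unequal variances: SE_diff = √(SE₁² + SE₂²) = √(128.35530436 + 29.20645849) = 12.5524.
t* = 1.295, so margin of error = 1.295 × 12.5524 = 16.2554.
Difference in means = 435.0 − 475.6 = -40.6000.
-40.6000 ± 16.2554 → (-56.86, -24.34).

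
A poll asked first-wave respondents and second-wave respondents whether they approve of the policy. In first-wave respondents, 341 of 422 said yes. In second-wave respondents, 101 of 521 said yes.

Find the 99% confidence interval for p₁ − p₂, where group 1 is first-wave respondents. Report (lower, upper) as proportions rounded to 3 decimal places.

Sample proportions: 341/422 = 0.8081, 101/521 = 0.1939.
Each SE is √(p̂(1−p̂)/n): √(0.8081·0.1919/422) = 0.01917 and √(0.1939·0.8061/521) = 0.01732.
SE(p̂₁ − p̂₂) = √(SE₁² + SE₂²) = √(0.0003674889 + 0.0002999824) = 0.02584, since the two samples are independent.
At 99% confidence z* = 2.576; margin = 2.576 × 0.02584 = 0.06656.
The difference is 0.8081 − 0.1939 = 0.6142, so the interval is 0.6142 ± 0.06656 = (0.548, 0.681).

(0.548, 0.681)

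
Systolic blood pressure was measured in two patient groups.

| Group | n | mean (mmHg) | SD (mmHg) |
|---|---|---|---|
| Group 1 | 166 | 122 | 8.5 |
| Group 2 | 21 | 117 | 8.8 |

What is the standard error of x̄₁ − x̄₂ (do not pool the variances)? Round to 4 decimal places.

2.0305

Per-group SEs: s₁/√n₁ = 8.5/√166 = 0.6597, s₂/√n₂ = 8.8/√21 = 1.9203.
Unpooled SE of the difference: √(0.43520409 + 3.68755209) = 2.0305.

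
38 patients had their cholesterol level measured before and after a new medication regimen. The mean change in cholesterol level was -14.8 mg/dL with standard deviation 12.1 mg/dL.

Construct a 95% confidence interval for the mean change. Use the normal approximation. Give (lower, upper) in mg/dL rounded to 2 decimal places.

(-18.65, -10.95)

This is a matched-pairs design, so SE = s_d/√n = 12.1/√38 = 1.9629.
Margin = 1.960 × 1.9629 = 3.8473; the interval is -14.8 ± 3.8473 = (-18.65, -10.95).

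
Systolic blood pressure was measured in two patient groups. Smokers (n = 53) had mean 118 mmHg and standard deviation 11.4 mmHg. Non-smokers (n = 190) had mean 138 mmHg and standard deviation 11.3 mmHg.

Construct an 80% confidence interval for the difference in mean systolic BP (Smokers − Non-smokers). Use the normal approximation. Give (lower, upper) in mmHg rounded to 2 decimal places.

(-22.27, -17.73)

SE₁ = s₁/√n₁ = 11.4/√53 = 1.5659; SE₂ = 11.3/√190 = 0.8198.
Independent samples, unequal variances: SE_diff = √(SE₁² + SE₂²) = √(2.45204281 + 0.67207204) = 1.7675.
z* = 1.282, so margin of error = 1.282 × 1.7675 = 2.2659.
Difference in means = 118 − 138 = -20.0000.
-20.0000 ± 2.2659 → (-22.27, -17.73).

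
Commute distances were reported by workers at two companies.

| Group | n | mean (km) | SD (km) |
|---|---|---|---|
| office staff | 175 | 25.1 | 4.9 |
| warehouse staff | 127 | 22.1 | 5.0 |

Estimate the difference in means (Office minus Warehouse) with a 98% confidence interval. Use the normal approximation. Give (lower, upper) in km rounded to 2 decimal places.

(1.66, 4.34)

SE₁ = s₁/√n₁ = 4.9/√175 = 0.3704; SE₂ = 5.0/√127 = 0.4437.
Independent samples, unequal variances: SE_diff = √(SE₁² + SE₂²) = √(0.13719616 + 0.19686969) = 0.5780.
z* = 2.326, so margin of error = 2.326 × 0.5780 = 1.3444.
Difference in means = 25.1 − 22.1 = 3.0000.
3.0000 ± 1.3444 → (1.66, 4.34).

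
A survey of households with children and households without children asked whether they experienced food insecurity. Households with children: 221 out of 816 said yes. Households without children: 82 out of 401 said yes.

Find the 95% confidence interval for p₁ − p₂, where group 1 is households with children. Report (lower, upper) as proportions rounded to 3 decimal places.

Sample proportions: 221/816 = 0.2708, 82/401 = 0.2045.
Each SE is √(p̂(1−p̂)/n): √(0.2708·0.7292/816) = 0.01556 and √(0.2045·0.7955/401) = 0.02014.
SE(p̂₁ − p̂₂) = √(SE₁² + SE₂²) = √(0.0002421136 + 0.0004056196) = 0.02545, since the two samples are independent.
At 95% confidence z* = 1.960; margin = 1.960 × 0.02545 = 0.04988.
The difference is 0.2708 − 0.2045 = 0.0663, so the interval is 0.0663 ± 0.04988 = (0.016, 0.116).

(0.016, 0.116)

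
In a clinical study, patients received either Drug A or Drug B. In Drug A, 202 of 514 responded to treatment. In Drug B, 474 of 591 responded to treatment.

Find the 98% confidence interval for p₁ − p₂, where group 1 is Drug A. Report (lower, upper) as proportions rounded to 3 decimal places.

Sample proportions: 202/514 = 0.3930, 474/591 = 0.8020.
Each SE is √(p̂(1−p̂)/n): √(0.3930·0.6070/514) = 0.02154 and √(0.8020·0.1980/591) = 0.01639.
SE(p̂₁ − p̂₂) = √(SE₁² + SE₂²) = √(0.0004639716 + 0.0002686321) = 0.02707, since the two samples are independent.
At 98% confidence z* = 2.326; margin = 2.326 × 0.02707 = 0.06296.
The difference is 0.3930 − 0.8020 = -0.4090, so the interval is -0.4090 ± 0.06296 = (-0.472, -0.346).

(-0.472, -0.346)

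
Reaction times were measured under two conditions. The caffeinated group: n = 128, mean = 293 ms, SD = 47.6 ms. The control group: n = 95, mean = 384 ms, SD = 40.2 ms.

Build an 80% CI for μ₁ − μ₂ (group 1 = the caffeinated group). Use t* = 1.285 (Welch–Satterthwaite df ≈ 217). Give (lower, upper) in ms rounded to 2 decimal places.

(-98.57, -83.43)

SE₁ = s₁/√n₁ = 47.6/√128 = 4.2073; SE₂ = 40.2/√95 = 4.1244.
Independent samples, unequal variances: SE_diff = √(SE₁² + SE₂²) = √(17.70137329 + 17.01067536) = 5.8917.
t* = 1.285, so margin of error = 1.285 × 5.8917 = 7.5708.
Difference in means = 293 − 384 = -91.0000.
-91.0000 ± 7.5708 → (-98.57, -83.43).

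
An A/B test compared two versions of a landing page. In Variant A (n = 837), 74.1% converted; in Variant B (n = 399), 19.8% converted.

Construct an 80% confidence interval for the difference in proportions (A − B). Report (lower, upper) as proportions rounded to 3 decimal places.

Each SE is √(p̂(1−p̂)/n): √(0.7410·0.2590/837) = 0.01514 and √(0.1980·0.8020/399) = 0.01995.
SE(p̂₁ − p̂₂) = √(SE₁² + SE₂²) = √(0.0002292196 + 0.0003980025) = 0.02504, since the two samples are independent.
At 80% confidence z* = 1.282; margin = 1.282 × 0.02504 = 0.03210.
The difference is 0.7410 − 0.1980 = 0.5430, so the interval is 0.5430 ± 0.03210 = (0.511, 0.575).

(0.511, 0.575)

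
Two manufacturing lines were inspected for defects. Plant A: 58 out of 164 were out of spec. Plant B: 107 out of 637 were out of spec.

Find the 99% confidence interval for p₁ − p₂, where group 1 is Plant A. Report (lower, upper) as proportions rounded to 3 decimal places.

Sample proportions: 58/164 = 0.3537, 107/637 = 0.1680.
Each SE is √(p̂(1−p̂)/n): √(0.3537·0.6463/164) = 0.03733 and √(0.1680·0.8320/637) = 0.01481.
SE(p̂₁ − p̂₂) = √(SE₁² + SE₂²) = √(0.0013935289 + 0.0002193361) = 0.04016, since the two samples are independent.
At 99% confidence z* = 2.576; margin = 2.576 × 0.04016 = 0.10345.
The difference is 0.3537 − 0.1680 = 0.1857, so the interval is 0.1857 ± 0.10345 = (0.082, 0.289).

(0.082, 0.289)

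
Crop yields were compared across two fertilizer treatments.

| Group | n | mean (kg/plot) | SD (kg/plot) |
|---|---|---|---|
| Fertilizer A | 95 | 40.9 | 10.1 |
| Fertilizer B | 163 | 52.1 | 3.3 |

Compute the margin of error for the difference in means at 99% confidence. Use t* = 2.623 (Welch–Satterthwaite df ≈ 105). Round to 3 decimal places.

2.801

SE₁ = s₁/√n₁ = 10.1/√95 = 1.0362; SE₂ = 3.3/√163 = 0.2585.
Independent samples, unequal variances: SE_diff = √(SE₁² + SE₂²) = √(1.07371044 + 0.06682225) = 1.0680.
t* = 2.623, so margin of error = 2.623 × 1.0680 = 2.8014.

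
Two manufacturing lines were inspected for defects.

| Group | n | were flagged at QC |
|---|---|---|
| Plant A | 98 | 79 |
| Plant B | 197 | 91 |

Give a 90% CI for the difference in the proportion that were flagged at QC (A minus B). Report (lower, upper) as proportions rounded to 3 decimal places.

(0.256, 0.432)

Sample proportions: 79/98 = 0.8061, 91/197 = 0.4619.
Each SE is √(p̂(1−p̂)/n): √(0.8061·0.1939/98) = 0.03994 and √(0.4619·0.5381/197) = 0.03552.
SE(p̂₁ − p̂₂) = √(SE₁² + SE₂²) = √(0.0015952036 + 0.0012616704) = 0.05345, since the two samples are independent.
At 90% confidence z* = 1.645; margin = 1.645 × 0.05345 = 0.08793.
The difference is 0.8061 − 0.4619 = 0.3442, so the interval is 0.3442 ± 0.08793 = (0.256, 0.432).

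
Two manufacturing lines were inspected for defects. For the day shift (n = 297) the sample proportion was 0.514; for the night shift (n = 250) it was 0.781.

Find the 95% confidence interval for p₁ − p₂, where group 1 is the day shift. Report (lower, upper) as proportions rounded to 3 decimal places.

SE₁ = √(p̂₁(1−p̂₁)/n₁) = √(0.5140·0.4860/297) = 0.02900; SE₂ = √(0.7810·0.2190/250) = 0.02616.
Independent samples: SE of the difference = √(SE₁² + SE₂²) = √(0.000841 + 0.0006843456) = 0.03906.
z* for 95% confidence is 1.960, so the margin of error is 1.960 × 0.03906 = 0.07656.
Point estimate p̂₁ − p̂₂ = 0.5140 − 0.7810 = -0.2670.
-0.2670 ± 0.07656 → (-0.344, -0.190).

(-0.344, -0.190)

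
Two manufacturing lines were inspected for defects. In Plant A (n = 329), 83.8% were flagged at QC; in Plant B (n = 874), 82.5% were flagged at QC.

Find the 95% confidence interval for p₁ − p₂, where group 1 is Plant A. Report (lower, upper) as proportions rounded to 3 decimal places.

(-0.034, 0.060)

The two standard errors are √(0.8380×0.1620/329) = 0.02031 and √(0.8250×0.1750/874) = 0.01285.
Because the samples are independent, SE_diff = √(0.02031² + 0.01285²) = 0.02403.
Using z* = 1.960 for 95%, ME = 1.960 × 0.02403 = 0.04710.
p̂₁ − p̂₂ = 0.0130; interval 0.0130 ± 0.04710 gives (-0.034, 0.060).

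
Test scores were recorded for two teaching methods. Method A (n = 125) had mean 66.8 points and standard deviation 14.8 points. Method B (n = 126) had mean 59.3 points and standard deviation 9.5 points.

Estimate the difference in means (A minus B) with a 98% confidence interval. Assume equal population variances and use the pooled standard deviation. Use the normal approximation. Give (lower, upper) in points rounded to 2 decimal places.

(3.85, 11.15)

Pooled variance s_p² = [124·14.8² + 125·9.5²] / (125+126−2) = 154.3864, so s_p = 12.4252.
SE_diff = s_p·√(1/n₁ + 1/n₂) = 12.4252·√(1/125 + 1/126) = 1.5686.
z* = 2.326; margin = 2.326 × 1.5686 = 3.6486.
Difference = 66.8 − 59.3 = 7.5000.
7.5000 ± 3.6486 → (3.85, 11.15).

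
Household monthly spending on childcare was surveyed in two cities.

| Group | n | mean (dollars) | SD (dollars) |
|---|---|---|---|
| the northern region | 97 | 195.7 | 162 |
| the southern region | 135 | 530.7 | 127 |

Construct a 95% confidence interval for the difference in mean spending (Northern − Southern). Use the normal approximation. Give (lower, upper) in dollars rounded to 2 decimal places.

(-373.71, -296.29)

SE₁ = s₁/√n₁ = 162/√97 = 16.4486; SE₂ = 127/√135 = 10.9304.
Independent samples, unequal variances: SE_diff = √(SE₁² + SE₂²) = √(270.55644196 + 119.47364416) = 19.7492.
z* = 1.960, so margin of error = 1.960 × 19.7492 = 38.7084.
Difference in means = 195.7 − 530.7 = -335.0000.
-335.0000 ± 38.7084 → (-373.71, -296.29).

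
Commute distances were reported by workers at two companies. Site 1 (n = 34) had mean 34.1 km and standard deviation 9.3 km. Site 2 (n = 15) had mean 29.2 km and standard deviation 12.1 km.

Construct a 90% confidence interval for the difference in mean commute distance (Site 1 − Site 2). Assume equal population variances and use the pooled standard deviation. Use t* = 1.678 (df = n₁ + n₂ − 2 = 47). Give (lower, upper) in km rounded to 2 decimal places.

(-0.41, 10.21)

Pooled variance s_p² = [33·9.3² + 14·12.1²] / (34+15−2) = 104.3385, so s_p = 10.2146.
SE_diff = s_p·√(1/n₁ + 1/n₂) = 10.2146·√(1/34 + 1/15) = 3.1662.
t* = 1.678; margin = 1.678 × 3.1662 = 5.3129.
Difference = 34.1 − 29.2 = 4.9000.
4.9000 ± 5.3129 → (-0.41, 10.21).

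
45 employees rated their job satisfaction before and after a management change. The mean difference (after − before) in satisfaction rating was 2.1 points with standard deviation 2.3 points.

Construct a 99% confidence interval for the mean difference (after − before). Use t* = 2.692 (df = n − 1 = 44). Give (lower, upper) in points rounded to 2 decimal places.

(1.18, 3.02)

This is a matched-pairs design, so SE = s_d/√n = 2.3/√45 = 0.3429.
Margin = 2.692 × 0.3429 = 0.9231; the interval is 2.1 ± 0.9231 = (1.18, 3.02).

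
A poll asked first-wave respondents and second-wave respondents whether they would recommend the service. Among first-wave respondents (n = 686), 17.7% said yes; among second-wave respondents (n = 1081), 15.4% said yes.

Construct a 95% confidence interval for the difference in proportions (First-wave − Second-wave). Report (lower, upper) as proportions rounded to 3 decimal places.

Each SE is √(p̂(1−p̂)/n): √(0.1770·0.8230/686) = 0.01457 and √(0.1540·0.8460/1081) = 0.01098.
SE(p̂₁ − p̂₂) = √(SE₁² + SE₂²) = √(0.0002122849 + 0.0001205604) = 0.01824, since the two samples are independent.
At 95% confidence z* = 1.960; margin = 1.960 × 0.01824 = 0.03575.
The difference is 0.1770 − 0.1540 = 0.0230, so the interval is 0.0230 ± 0.03575 = (-0.013, 0.059).

(-0.013, 0.059)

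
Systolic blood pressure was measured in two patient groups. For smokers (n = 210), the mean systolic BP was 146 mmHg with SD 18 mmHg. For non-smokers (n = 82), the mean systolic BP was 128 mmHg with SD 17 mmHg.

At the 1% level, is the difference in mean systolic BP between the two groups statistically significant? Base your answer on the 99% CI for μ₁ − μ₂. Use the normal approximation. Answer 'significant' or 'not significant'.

Per-group SEs: s₁/√n₁ = 18/√210 = 1.2421, s₂/√n₂ = 17/√82 = 1.8773.
Unpooled SE of the difference: √(1.54281241 + 3.52425529) = 2.2510.
Margin of error = z* · SE = 2.576 × 2.2510 = 5.7986.
x̄₁ − x̄₂ = 146 − 128 = 18.0000.
CI: 18.0000 ± 5.7986 = (12.2014, 23.7986).
The interval (12.2014, 23.7986) does not contain 0, so the difference is significant.

significant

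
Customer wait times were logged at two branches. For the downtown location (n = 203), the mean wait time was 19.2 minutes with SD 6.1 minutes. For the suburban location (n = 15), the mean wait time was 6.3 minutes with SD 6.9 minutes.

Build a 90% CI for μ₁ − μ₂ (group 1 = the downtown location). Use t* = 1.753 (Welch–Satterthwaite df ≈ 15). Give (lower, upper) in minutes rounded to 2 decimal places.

(9.69, 16.11)

Per-group SEs: s₁/√n₁ = 6.1/√203 = 0.4281, s₂/√n₂ = 6.9/√15 = 1.7816.
Unpooled SE of the difference: √(0.18326961 + 3.17409856) = 1.8323.
Margin of error = t* · SE = 1.753 × 1.8323 = 3.2120.
x̄₁ − x̄₂ = 19.2 − 6.3 = 12.9000.
CI: 12.9000 ± 3.2120 = (9.69, 16.11).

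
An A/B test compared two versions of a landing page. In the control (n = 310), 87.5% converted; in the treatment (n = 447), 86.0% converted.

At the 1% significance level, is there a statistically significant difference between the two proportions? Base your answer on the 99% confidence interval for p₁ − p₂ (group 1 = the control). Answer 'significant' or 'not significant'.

not significant

Each SE is √(p̂(1−p̂)/n): √(0.8750·0.1250/310) = 0.01878 and √(0.8600·0.1400/447) = 0.01641.
SE(p̂₁ − p̂₂) = √(SE₁² + SE₂²) = √(0.0003526884 + 0.0002692881) = 0.02494, since the two samples are independent.
At 99% confidence z* = 2.576; margin = 2.576 × 0.02494 = 0.06425.
The difference is 0.8750 − 0.8600 = 0.0150, so the interval is 0.0150 ± 0.06425 = (-0.04925, 0.07925).
The interval (-0.04925, 0.07925) contains 0, so the difference is not significant.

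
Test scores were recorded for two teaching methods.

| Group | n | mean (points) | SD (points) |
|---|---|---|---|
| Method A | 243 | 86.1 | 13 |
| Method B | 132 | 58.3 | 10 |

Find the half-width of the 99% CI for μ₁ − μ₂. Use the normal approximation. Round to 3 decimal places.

Per-group SEs: s₁/√n₁ = 13/√243 = 0.8340, s₂/√n₂ = 10/√132 = 0.8704.
Unpooled SE of the difference: √(0.695556 + 0.75759616) = 1.2055.
Margin of error = z* · SE = 2.576 × 1.2055 = 3.1054.

3.105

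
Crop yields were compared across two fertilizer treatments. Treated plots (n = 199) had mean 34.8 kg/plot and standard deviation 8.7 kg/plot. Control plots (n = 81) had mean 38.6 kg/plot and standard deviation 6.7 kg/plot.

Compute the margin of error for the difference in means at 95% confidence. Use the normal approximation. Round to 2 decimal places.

Standard errors of each mean: 8.7/√199 = 0.6167 and 6.7/√81 = 0.7444.
SE(x̄₁ − x̄₂) = √(0.6167² + 0.7444²) = 0.9667 for independent samples with unequal variances.
With z* = 1.960, the margin is 1.960 × 0.9667 = 1.8947.

1.89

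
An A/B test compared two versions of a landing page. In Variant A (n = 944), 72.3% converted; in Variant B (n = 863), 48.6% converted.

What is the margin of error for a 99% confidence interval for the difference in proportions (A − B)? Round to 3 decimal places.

The two standard errors are √(0.7230×0.2770/944) = 0.01457 and √(0.4860×0.5140/863) = 0.01701.
Because the samples are independent, SE_diff = √(0.01457² + 0.01701²) = 0.02240.
Using z* = 2.576 for 99%, ME = 2.576 × 0.02240 = 0.05770.

0.058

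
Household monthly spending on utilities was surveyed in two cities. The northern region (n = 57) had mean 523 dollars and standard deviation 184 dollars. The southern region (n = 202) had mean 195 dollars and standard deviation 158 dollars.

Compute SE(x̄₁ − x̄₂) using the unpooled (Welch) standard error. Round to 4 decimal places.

Per-group SEs: s₁/√n₁ = 184/√57 = 24.3714, s₂/√n₂ = 158/√202 = 11.1168.
Unpooled SE of the difference: √(593.96513796 + 123.58324224) = 26.7871.

26.7871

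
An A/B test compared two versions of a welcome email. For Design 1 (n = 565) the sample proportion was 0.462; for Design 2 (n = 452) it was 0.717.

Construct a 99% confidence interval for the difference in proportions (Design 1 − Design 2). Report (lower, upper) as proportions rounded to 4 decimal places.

(-0.3318, -0.1782)

Each SE is √(p̂(1−p̂)/n): √(0.4620·0.5380/565) = 0.02097 and √(0.7170·0.2830/452) = 0.02119.
SE(p̂₁ − p̂₂) = √(SE₁² + SE₂²) = √(0.0004397409 + 0.0004490161) = 0.02981, since the two samples are independent.
At 99% confidence z* = 2.576; margin = 2.576 × 0.02981 = 0.07679.
The difference is 0.4620 − 0.7170 = -0.2550, so the interval is -0.2550 ± 0.07679 = (-0.3318, -0.1782).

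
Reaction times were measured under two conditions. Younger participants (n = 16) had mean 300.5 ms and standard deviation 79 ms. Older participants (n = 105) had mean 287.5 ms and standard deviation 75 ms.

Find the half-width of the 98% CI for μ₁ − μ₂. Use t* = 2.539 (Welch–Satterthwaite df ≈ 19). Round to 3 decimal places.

Per-group SEs: s₁/√n₁ = 79/√16 = 19.7500, s₂/√n₂ = 75/√105 = 7.3193.
Unpooled SE of the difference: √(390.0625 + 53.57215249) = 21.0626.
Margin of error = t* · SE = 2.539 × 21.0626 = 53.4779.

53.478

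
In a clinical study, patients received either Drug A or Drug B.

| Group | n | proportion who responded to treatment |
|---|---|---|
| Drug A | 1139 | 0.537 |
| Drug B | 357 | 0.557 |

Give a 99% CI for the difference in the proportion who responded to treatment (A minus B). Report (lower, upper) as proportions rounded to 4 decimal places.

SE₁ = √(p̂₁(1−p̂₁)/n₁) = √(0.5370·0.4630/1139) = 0.01477; SE₂ = √(0.5570·0.4430/357) = 0.02629.
Independent samples: SE of the difference = √(SE₁² + SE₂²) = √(0.0002181529 + 0.0006911641) = 0.03015.
z* for 99% confidence is 2.576, so the margin of error is 2.576 × 0.03015 = 0.07767.
Point estimate p̂₁ − p̂₂ = 0.5370 − 0.5570 = -0.0200.
-0.0200 ± 0.07767 → (-0.0977, 0.0577).

(-0.0977, 0.0577)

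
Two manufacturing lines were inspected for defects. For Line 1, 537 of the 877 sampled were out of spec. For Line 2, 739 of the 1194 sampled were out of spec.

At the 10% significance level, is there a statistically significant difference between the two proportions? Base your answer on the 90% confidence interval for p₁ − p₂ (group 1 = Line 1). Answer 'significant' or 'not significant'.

p̂₁ = 537/877 = 0.6123 and p̂₂ = 739/1194 = 0.6189.
SE₁ = √(p̂₁(1−p̂₁)/n₁) = √(0.6123·0.3877/877) = 0.01645; SE₂ = √(0.6189·0.3811/1194) = 0.01405.
Independent samples: SE of the difference = √(SE₁² + SE₂²) = √(0.0002706025 + 0.0001974025) = 0.02163.
z* for 90% confidence is 1.645, so the margin of error is 1.645 × 0.02163 = 0.03558.
Point estimate p̂₁ − p̂₂ = 0.6123 − 0.6189 = -0.0066.
-0.0066 ± 0.03558 → (-0.04218, 0.02898).
The interval (-0.04218, 0.02898) contains 0, so the difference is not significant.

not significant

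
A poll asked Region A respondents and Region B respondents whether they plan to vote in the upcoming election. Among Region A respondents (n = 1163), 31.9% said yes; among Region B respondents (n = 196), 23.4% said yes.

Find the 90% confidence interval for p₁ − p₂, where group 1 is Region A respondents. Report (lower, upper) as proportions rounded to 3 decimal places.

SE₁ = √(p̂₁(1−p̂₁)/n₁) = √(0.3190·0.6810/1163) = 0.01367; SE₂ = √(0.2340·0.7660/196) = 0.03024.
Independent samples: SE of the difference = √(SE₁² + SE₂²) = √(0.0001868689 + 0.0009144576) = 0.03319.
z* for 90% confidence is 1.645, so the margin of error is 1.645 × 0.03319 = 0.05460.
Point estimate p̂₁ − p̂₂ = 0.3190 − 0.2340 = 0.0850.
0.0850 ± 0.05460 → (0.030, 0.140).

(0.030, 0.140)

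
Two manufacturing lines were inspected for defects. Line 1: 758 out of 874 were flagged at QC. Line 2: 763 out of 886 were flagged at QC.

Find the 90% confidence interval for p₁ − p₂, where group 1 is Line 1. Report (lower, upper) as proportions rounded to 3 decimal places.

Sample proportions: 758/874 = 0.8673, 763/886 = 0.8612.
Each SE is √(p̂(1−p̂)/n): √(0.8673·0.1327/874) = 0.01148 and √(0.8612·0.1388/886) = 0.01162.
SE(p̂₁ − p̂₂) = √(SE₁² + SE₂²) = √(0.0001317904 + 0.0001350244) = 0.01633, since the two samples are independent.
At 90% confidence z* = 1.645; margin = 1.645 × 0.01633 = 0.02686.
The difference is 0.8673 − 0.8612 = 0.0061, so the interval is 0.0061 ± 0.02686 = (-0.021, 0.033).

(-0.021, 0.033)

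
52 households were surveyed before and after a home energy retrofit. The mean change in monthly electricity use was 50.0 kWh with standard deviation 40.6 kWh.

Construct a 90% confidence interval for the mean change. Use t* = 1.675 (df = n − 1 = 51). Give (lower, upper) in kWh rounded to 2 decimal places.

Paired design: SE = s_d/√n = 40.6/√52 = 5.6302.
t* = 1.675; margin of error = 1.675 × 5.6302 = 9.4306.
50.0 ± 9.4306 → (40.57, 59.43).

(40.57, 59.43)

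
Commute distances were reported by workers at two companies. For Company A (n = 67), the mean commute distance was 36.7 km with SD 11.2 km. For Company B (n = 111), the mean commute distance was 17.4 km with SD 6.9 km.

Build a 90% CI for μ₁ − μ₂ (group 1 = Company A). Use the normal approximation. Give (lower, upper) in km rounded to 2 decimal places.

SE₁ = s₁/√n₁ = 11.2/√67 = 1.3683; SE₂ = 6.9/√111 = 0.6549.
Independent samples, unequal variances: SE_diff = √(SE₁² + SE₂²) = √(1.87224489 + 0.42889401) = 1.5170.
z* = 1.645, so margin of error = 1.645 × 1.5170 = 2.4955.
Difference in means = 36.7 − 17.4 = 19.3000.
19.3000 ± 2.4955 → (16.80, 21.80).

(16.80, 21.80)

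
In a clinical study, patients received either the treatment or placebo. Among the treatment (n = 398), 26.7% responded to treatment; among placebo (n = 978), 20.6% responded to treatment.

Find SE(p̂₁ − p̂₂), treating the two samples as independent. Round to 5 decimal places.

The two standard errors are √(0.2670×0.7330/398) = 0.02218 and √(0.2060×0.7940/978) = 0.01293.
Because the samples are independent, SE_diff = √(0.02218² + 0.01293²) = 0.02567.

0.02567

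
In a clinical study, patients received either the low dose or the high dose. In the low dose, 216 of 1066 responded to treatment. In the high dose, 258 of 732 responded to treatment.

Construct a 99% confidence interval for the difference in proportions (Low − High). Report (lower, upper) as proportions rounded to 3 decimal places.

(-0.205, -0.094)

First, p̂₁ = 216/1066 = 0.2026; p̂₂ = 258/732 = 0.3525.
The two standard errors are √(0.2026×0.7974/1066) = 0.01231 and √(0.3525×0.6475/732) = 0.01766.
Because the samples are independent, SE_diff = √(0.01231² + 0.01766²) = 0.02153.
Using z* = 2.576 for 99%, ME = 2.576 × 0.02153 = 0.05546.
p̂₁ − p̂₂ = -0.1499; interval -0.1499 ± 0.05546 gives (-0.205, -0.094).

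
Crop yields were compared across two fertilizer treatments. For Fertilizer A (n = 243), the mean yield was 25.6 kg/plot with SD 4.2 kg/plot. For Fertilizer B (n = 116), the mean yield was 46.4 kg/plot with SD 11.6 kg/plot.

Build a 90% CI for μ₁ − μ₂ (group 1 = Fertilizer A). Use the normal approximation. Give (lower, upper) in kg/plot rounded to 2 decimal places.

SE₁ = s₁/√n₁ = 4.2/√243 = 0.2694; SE₂ = 11.6/√116 = 1.0770.
Independent samples, unequal variances: SE_diff = √(SE₁² + SE₂²) = √(0.07257636 + 1.159929) = 1.1102.
z* = 1.645, so margin of error = 1.645 × 1.1102 = 1.8263.
Difference in means = 25.6 − 46.4 = -20.8000.
-20.8000 ± 1.8263 → (-22.63, -18.97).

(-22.63, -18.97)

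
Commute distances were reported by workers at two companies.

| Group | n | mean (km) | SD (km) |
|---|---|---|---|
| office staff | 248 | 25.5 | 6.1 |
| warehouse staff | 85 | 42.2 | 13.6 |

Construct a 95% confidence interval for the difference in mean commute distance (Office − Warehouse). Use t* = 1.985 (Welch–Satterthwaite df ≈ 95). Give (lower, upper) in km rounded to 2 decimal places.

Per-group SEs: s₁/√n₁ = 6.1/√248 = 0.3874, s₂/√n₂ = 13.6/√85 = 1.4751.
Unpooled SE of the difference: √(0.15007876 + 2.17592001) = 1.5251.
Margin of error = t* · SE = 1.985 × 1.5251 = 3.0273.
x̄₁ − x̄₂ = 25.5 − 42.2 = -16.7000.
CI: -16.7000 ± 3.0273 = (-19.73, -13.67).

(-19.73, -13.67)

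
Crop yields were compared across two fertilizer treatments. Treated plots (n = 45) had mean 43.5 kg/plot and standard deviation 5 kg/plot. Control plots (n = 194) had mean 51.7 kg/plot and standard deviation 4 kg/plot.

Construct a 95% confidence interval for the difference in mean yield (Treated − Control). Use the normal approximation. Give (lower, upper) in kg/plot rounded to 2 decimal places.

(-9.77, -6.63)

SE₁ = s₁/√n₁ = 5/√45 = 0.7454; SE₂ = 4/√194 = 0.2872.
Independent samples, unequal variances: SE_diff = √(SE₁² + SE₂²) = √(0.55562116 + 0.08248384) = 0.7988.
z* = 1.960, so margin of error = 1.960 × 0.7988 = 1.5656.
Difference in means = 43.5 − 51.7 = -8.2000.
-8.2000 ± 1.5656 → (-9.77, -6.63).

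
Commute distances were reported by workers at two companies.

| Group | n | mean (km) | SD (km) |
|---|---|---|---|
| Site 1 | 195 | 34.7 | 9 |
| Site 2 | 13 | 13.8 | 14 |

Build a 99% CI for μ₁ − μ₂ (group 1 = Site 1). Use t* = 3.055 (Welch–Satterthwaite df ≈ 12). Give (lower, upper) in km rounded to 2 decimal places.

Per-group SEs: s₁/√n₁ = 9/√195 = 0.6445, s₂/√n₂ = 14/√13 = 3.8829.
Unpooled SE of the difference: √(0.41538025 + 15.07691241) = 3.9360.
Margin of error = t* · SE = 3.055 × 3.9360 = 12.0245.
x̄₁ − x̄₂ = 34.7 − 13.8 = 20.9000.
CI: 20.9000 ± 12.0245 = (8.88, 32.92).

(8.88, 32.92)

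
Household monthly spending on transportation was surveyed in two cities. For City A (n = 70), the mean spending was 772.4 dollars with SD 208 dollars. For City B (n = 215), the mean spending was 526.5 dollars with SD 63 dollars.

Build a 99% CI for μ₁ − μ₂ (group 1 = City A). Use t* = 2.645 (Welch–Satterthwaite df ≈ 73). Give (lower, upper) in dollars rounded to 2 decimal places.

SE₁ = s₁/√n₁ = 208/√70 = 24.8608; SE₂ = 63/√215 = 4.2966.
Independent samples, unequal variances: SE_diff = √(SE₁² + SE₂²) = √(618.05937664 + 18.46077156) = 25.2294.
t* = 2.645, so margin of error = 2.645 × 25.2294 = 66.7318.
Difference in means = 772.4 − 526.5 = 245.9000.
245.9000 ± 66.7318 → (179.17, 312.63).

(179.17, 312.63)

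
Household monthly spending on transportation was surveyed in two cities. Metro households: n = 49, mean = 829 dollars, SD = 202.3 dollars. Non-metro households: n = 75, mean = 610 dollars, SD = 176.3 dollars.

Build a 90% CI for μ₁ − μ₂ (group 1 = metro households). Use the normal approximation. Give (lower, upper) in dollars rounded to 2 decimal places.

Per-group SEs: s₁/√n₁ = 202.3/√49 = 28.9000, s₂/√n₂ = 176.3/√75 = 20.3574.
Unpooled SE of the difference: √(835.21 + 414.42373476) = 35.3502.
Margin of error = z* · SE = 1.645 × 35.3502 = 58.1511.
x̄₁ − x̄₂ = 829 − 610 = 219.0000.
CI: 219.0000 ± 58.1511 = (160.85, 277.15).

(160.85, 277.15)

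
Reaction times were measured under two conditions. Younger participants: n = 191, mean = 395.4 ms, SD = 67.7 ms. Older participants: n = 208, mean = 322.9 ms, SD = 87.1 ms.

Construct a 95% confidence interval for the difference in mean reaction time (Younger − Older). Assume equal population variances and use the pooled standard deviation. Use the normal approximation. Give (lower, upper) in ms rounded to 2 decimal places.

(57.10, 87.90)

s_p = √[((n₁−1)s₁² + (n₂−1)s₂²)/(n₁+n₂−2)] = √[(190·67.7² + 207·87.1²)/397] = 78.4165.
SE = 78.4165·√(1/191 + 1/208) = 7.8586.
With z* = 1.960, margin = 1.960 × 7.8586 = 15.4029.
x̄₁ − x̄₂ = 395.4 − 322.9 = 72.5000; interval 72.5000 ± 15.4029 = (57.10, 87.90).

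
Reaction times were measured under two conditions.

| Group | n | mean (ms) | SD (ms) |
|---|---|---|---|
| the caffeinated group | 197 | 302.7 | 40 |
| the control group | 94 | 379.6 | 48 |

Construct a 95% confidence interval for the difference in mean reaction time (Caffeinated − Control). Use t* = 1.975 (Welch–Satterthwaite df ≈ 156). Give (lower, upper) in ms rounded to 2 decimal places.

(-88.18, -65.62)

Per-group SEs: s₁/√n₁ = 40/√197 = 2.8499, s₂/√n₂ = 48/√94 = 4.9508.
Unpooled SE of the difference: √(8.12193001 + 24.51042064) = 5.7125.
Margin of error = t* · SE = 1.975 × 5.7125 = 11.2822.
x̄₁ − x̄₂ = 302.7 − 379.6 = -76.9000.
CI: -76.9000 ± 11.2822 = (-88.18, -65.62).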